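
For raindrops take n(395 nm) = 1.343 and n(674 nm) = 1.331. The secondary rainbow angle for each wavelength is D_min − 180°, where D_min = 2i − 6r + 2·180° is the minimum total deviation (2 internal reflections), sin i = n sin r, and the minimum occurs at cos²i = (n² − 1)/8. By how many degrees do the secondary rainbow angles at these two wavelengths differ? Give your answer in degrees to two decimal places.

3.11°

At 395 nm (n = 1.343): cos²i = 0.10046 → i = 71.522°, r = 44.928°, D_min = 233.478°, rainbow angle = 53.478°.
At 674 nm (n = 1.331): cos²i = 0.09645 → i = 71.907°, r = 45.575°, D_min = 230.365°, rainbow angle = 50.365°.
Angular width = |53.478° − 50.365°| = 3.113°.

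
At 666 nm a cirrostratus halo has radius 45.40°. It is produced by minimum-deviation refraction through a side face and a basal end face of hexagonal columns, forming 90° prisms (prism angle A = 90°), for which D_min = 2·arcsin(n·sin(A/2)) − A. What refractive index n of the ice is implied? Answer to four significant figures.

Rearranging: n = sin((D_min + A)/2) / sin(A/2).
(D_min + A)/2 = (45.40° + 90°)/2 = 67.700°.
n = sin 67.700° / sin 45° = 0.9252 / 0.7071 = 1.3084.

1.308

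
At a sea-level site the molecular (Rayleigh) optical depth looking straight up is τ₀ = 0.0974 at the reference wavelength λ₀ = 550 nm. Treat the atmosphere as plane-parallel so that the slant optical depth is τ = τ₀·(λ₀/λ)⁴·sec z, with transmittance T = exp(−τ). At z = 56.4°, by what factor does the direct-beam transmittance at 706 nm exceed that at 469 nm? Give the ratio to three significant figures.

1.31

Airmass: sec 56.4° = 1.8070.
τ(706 nm) = 0.0974 × (550/706)⁴ × 1.8070 = 0.0974 × 0.3683 × 1.8070 = 0.0648.
τ(469 nm) = 0.0974 × (550/469)⁴ × 1.8070 = 0.0974 × 1.8913 × 1.8070 = 0.3329.
T(706)/T(469) = exp(τ_B − τ_A) = exp(0.2681) = 1.3074.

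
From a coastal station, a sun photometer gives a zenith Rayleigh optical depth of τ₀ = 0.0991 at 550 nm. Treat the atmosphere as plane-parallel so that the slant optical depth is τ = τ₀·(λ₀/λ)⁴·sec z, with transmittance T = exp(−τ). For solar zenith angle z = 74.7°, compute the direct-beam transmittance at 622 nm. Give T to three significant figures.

0.795

sec 74.7° = 3.7897.
τ = 0.0991 × (550/622)⁴ × 3.7897 = 0.0991 × 0.6113 × 3.7897 = 0.2296.
T = exp(−0.2296) = 0.7949.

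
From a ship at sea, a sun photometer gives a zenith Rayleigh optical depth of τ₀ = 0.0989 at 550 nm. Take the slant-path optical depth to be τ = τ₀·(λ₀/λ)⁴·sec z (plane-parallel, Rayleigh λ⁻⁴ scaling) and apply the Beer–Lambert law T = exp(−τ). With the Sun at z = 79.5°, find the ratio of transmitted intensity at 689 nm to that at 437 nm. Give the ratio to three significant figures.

3.13

Airmass: sec 79.5° = 5.4874.
τ(689 nm) = 0.0989 × (550/689)⁴ × 5.4874 = 0.0989 × 0.4060 × 5.4874 = 0.2204.
τ(437 nm) = 0.0989 × (550/437)⁴ × 5.4874 = 0.0989 × 2.5091 × 5.4874 = 1.3617.
T(689)/T(437) = exp(τ_B − τ_A) = exp(1.1414) = 3.1310.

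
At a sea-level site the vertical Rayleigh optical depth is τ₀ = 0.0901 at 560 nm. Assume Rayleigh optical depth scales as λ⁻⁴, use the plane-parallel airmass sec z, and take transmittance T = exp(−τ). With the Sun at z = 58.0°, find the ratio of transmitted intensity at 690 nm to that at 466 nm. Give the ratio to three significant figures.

Airmass: sec 58.0° = 1.8871.
τ(690 nm) = 0.0901 × (560/690)⁴ × 1.8871 = 0.0901 × 0.4339 × 1.8871 = 0.0738.
τ(466 nm) = 0.0901 × (560/466)⁴ × 1.8871 = 0.0901 × 2.0855 × 1.8871 = 0.3546.
T(690)/T(466) = exp(τ_B − τ_A) = exp(0.2808) = 1.3242.

1.32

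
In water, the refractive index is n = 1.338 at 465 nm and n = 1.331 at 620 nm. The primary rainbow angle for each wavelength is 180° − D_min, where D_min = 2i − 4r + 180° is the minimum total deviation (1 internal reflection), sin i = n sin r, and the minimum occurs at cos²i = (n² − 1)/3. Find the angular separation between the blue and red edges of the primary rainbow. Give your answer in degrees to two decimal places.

At 465 nm (n = 1.338): cos²i = 0.26341 → i = 59.120°, r = 39.899°, D_min = 138.643°, rainbow angle = 41.357°.
At 620 nm (n = 1.331): cos²i = 0.25719 → i = 59.527°, r = 40.356°, D_min = 137.630°, rainbow angle = 42.370°.
Angular width = |41.357° − 42.370°| = 1.013°.

1.01°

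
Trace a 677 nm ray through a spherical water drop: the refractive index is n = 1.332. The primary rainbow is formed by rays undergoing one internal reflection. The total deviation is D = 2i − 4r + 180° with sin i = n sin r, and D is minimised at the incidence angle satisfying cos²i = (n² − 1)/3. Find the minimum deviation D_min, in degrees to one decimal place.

cos²i = (1.77422 − 1)/3 = 0.25807; i = arccos(0.50801) = 59.469°.
sin r = sin 59.469°/1.332 = 0.64666; r = 40.290°.
D_min = 2·59.469° − 4·40.290° + 180° = 137.776°.

137.8°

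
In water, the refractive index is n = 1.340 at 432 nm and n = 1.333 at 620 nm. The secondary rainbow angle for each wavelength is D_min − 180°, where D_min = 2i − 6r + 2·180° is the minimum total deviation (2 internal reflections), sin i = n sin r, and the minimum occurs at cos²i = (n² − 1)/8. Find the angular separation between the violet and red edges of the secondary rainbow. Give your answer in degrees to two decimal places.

At 432 nm (n = 1.340): cos²i = 0.09945 → i = 71.618°, r = 45.088°, D_min = 232.709°, rainbow angle = 52.709°.
At 620 nm (n = 1.333): cos²i = 0.09711 → i = 71.843°, r = 45.466°, D_min = 230.891°, rainbow angle = 50.891°.
Angular width = |52.709° − 50.891°| = 1.818°.

1.82°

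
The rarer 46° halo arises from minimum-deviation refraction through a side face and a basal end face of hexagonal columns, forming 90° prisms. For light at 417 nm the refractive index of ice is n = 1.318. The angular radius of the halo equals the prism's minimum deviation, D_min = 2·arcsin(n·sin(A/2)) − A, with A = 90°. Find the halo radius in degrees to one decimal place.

n·sin(A/2) = 1.318 × sin 45° = 1.318 × 0.7071 = 0.9320.
D_min = 2·arcsin(0.9320) − 90° = 2 × 68.743° − 90° = 47.487°.

47.5°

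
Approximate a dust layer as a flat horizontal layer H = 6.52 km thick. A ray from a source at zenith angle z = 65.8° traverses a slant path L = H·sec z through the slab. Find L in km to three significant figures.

15.9 km

sec z = 1/cos 65.8° = 2.4395.
L = 6.52 × 2.4395 = 15.905 km.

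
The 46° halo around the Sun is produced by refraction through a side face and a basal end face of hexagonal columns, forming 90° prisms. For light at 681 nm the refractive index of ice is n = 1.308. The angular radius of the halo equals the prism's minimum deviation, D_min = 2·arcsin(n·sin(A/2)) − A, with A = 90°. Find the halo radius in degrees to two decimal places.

n·sin(A/2) = 1.308 × sin 45° = 1.308 × 0.7071 = 0.9249.
D_min = 2·arcsin(0.9249) − 90° = 2 × 67.653° − 90° = 45.305°.

45.31°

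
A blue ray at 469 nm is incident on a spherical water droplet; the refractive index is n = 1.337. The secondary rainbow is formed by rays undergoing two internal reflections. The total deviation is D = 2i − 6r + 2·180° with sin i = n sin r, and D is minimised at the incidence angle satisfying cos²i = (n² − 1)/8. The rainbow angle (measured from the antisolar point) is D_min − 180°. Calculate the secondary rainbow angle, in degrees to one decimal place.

cos²i = (1.78757 − 1)/8 = 0.09845; i = arccos(0.31376) = 71.714°.
sin r = sin 71.714°/1.337 = 0.71017; r = 45.249°.
D_min = 2·71.714° − 6·45.249° + 360° = 231.934°.
Rainbow angle = D_min − 180° = 51.934°.

51.9°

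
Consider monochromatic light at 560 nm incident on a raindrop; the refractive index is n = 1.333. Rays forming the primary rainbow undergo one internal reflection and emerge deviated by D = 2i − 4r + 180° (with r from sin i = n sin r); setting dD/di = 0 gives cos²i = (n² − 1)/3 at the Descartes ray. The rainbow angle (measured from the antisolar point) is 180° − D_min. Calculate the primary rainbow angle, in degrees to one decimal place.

cos²i = (1.77689 − 1)/3 = 0.25896; i = arccos(0.50888) = 59.410°.
sin r = sin 59.410°/1.333 = 0.64579; r = 40.225°.
D_min = 2·59.410° − 4·40.225° + 180° = 137.922°.
Rainbow angle = 180° − D_min = 42.078°.

42.1°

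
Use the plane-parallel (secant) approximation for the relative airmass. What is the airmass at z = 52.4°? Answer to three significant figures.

1.64

X = sec z = 1/cos 52.4° = 1/0.6101 = 1.6390.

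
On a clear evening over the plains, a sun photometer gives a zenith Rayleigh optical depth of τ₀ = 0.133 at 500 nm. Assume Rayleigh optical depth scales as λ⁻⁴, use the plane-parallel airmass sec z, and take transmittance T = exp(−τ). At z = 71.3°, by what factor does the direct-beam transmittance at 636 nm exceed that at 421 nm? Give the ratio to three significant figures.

Airmass: sec 71.3° = 3.1190.
τ(636 nm) = 0.133 × (500/636)⁴ × 3.1190 = 0.133 × 0.3820 × 3.1190 = 0.1585.
τ(421 nm) = 0.133 × (500/421)⁴ × 3.1190 = 0.133 × 1.9895 × 3.1190 = 0.8253.
T(636)/T(421) = exp(τ_B − τ_A) = exp(0.6669) = 1.9481.

1.95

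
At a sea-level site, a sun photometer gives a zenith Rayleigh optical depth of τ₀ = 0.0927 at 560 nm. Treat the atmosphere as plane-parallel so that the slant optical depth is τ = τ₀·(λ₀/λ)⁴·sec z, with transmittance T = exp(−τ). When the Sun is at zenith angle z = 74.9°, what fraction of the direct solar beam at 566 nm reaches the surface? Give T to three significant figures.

sec 74.9° = 3.8387.
τ = 0.0927 × (560/566)⁴ × 3.8387 = 0.0927 × 0.9583 × 3.8387 = 0.3410.
T = exp(−0.3410) = 0.7111.

0.711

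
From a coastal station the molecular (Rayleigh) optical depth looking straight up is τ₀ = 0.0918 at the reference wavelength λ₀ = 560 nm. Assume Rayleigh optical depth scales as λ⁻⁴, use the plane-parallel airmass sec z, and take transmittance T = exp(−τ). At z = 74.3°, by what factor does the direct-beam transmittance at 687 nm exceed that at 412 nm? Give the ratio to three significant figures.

2.74

Airmass: sec 74.3° = 3.6955.
τ(687 nm) = 0.0918 × (560/687)⁴ × 3.6955 = 0.0918 × 0.4415 × 3.6955 = 0.1498.
τ(412 nm) = 0.0918 × (560/412)⁴ × 3.6955 = 0.0918 × 3.4132 × 3.6955 = 1.1579.
T(687)/T(412) = exp(τ_B − τ_A) = exp(1.0081) = 2.7405.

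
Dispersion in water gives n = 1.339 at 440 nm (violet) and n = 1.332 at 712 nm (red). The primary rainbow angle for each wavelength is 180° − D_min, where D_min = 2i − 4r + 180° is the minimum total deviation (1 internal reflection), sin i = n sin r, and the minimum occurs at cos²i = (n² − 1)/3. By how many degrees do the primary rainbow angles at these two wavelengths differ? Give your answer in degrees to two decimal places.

At 440 nm (n = 1.339): cos²i = 0.26431 → i = 59.062°, r = 39.834°, D_min = 138.786°, rainbow angle = 41.214°.
At 712 nm (n = 1.332): cos²i = 0.25807 → i = 59.469°, r = 40.290°, D_min = 137.776°, rainbow angle = 42.224°.
Angular width = |41.214° − 42.224°| = 1.010°.

1.01°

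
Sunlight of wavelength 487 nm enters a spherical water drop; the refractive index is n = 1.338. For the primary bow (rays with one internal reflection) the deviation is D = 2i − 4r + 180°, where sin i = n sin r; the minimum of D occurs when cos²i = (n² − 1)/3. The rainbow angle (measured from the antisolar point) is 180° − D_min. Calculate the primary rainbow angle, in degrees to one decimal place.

41.4°

cos²i = (1.79024 − 1)/3 = 0.26341; i = arccos(0.51324) = 59.120°.
sin r = sin 59.120°/1.338 = 0.64144; r = 39.899°.
D_min = 2·59.120° − 4·39.899° + 180° = 138.643°.
Rainbow angle = 180° − D_min = 41.357°.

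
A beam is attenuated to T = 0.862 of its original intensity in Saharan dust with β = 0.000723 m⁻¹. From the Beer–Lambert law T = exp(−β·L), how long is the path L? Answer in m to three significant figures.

205 m

Beer–Lambert: T = exp(−βL) ⇒ L = −ln(T)/β = −ln(0.862)/0.000723 = 0.1485/0.000723 = 205.4 m.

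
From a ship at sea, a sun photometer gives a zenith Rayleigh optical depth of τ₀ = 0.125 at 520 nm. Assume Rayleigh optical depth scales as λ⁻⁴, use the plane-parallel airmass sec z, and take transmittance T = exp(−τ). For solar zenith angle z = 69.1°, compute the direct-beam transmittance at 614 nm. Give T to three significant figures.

sec 69.1° = 2.8032.
τ = 0.125 × (520/614)⁴ × 2.8032 = 0.125 × 0.5144 × 2.8032 = 0.1803.
T = exp(−0.1803) = 0.8351.

0.835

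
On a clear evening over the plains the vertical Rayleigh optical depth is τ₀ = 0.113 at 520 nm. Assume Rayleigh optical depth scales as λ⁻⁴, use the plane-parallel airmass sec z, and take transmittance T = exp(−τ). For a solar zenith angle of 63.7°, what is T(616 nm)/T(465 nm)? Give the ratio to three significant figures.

Airmass: sec 63.7° = 2.2570.
τ(616 nm) = 0.113 × (520/616)⁴ × 2.2570 = 0.113 × 0.5078 × 2.2570 = 0.1295.
τ(465 nm) = 0.113 × (520/465)⁴ × 2.2570 = 0.113 × 1.5639 × 2.2570 = 0.3988.
T(616)/T(465) = exp(τ_B − τ_A) = exp(0.2693) = 1.3091.

1.31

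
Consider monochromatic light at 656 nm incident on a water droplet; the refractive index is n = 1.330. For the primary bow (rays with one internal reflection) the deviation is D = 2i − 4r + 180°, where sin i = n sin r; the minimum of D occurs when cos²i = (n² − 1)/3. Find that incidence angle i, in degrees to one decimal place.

cos²i = (1.330² − 1)/3 = (1.76890 − 1)/3 = 0.25630.
cos i = 0.50626, so i = 59.585°.

59.6°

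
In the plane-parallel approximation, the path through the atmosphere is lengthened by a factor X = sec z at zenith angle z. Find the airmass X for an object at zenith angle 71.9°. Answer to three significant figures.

X = sec z = 1/cos 71.9° = 1/0.3107 = 3.2188.

3.22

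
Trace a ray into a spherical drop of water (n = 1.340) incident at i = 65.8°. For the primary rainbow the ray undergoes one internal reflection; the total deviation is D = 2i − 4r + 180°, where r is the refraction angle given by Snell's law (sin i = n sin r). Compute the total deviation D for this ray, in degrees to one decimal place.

140.0°

sin r = sin 65.8° / 1.340 = 0.9121/1.340 = 0.6807; r = 42.90°.
D = 2·65.8° − 4·42.90° + 180° = 131.60° − 171.59° + 180° = 140.01°.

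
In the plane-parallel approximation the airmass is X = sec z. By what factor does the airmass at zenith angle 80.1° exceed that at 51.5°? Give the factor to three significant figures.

X(80.1°)/X(51.5°) = sec 80.1° / sec 51.5° = cos 51.5° / cos 80.1° = 0.6225/0.1719 = 3.6208.

3.62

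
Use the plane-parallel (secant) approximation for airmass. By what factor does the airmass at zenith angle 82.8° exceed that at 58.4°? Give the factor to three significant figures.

4.18

X(82.8°)/X(58.4°) = sec 82.8° / sec 58.4° = cos 58.4° / cos 82.8° = 0.5240/0.1253 = 4.1807.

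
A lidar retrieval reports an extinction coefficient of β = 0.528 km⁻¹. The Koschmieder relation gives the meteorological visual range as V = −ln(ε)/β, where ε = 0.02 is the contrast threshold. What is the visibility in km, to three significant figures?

V = −ln(0.02) / 0.528 = 3.912 / 0.528 = 7.4091 km.

7.41 km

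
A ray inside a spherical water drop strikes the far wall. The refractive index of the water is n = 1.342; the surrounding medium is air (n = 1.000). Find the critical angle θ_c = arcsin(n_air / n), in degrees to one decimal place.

sin θ_c = n_air / n = 1.000 / 1.342 = 0.7452.
θ_c = arcsin(0.7452) = 48.17°.

48.2°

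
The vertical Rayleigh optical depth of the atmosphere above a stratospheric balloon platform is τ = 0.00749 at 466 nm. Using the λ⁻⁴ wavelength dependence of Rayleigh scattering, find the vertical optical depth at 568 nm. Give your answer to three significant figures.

τ(568 nm) = τ(466 nm) × (466/568)⁴ = 0.00749 × (0.8204)⁴ = 0.00749 × 0.4531 = 0.0034.

0.00339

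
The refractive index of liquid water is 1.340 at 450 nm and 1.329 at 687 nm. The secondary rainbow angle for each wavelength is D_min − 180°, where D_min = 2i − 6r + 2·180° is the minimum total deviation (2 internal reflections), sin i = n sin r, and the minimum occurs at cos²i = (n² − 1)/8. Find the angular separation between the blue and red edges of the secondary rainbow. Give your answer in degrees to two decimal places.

2.87°

At 450 nm (n = 1.340): cos²i = 0.09945 → i = 71.618°, r = 45.088°, D_min = 232.709°, rainbow angle = 52.709°.
At 687 nm (n = 1.329): cos²i = 0.09578 → i = 71.972°, r = 45.685°, D_min = 229.837°, rainbow angle = 49.837°.
Angular width = |52.709° − 49.837°| = 2.872°.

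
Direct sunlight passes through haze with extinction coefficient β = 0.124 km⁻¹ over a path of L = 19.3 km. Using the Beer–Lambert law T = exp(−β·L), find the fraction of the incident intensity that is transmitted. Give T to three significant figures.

0.0913

τ = β·L = 0.124 × 19.3 = 2.3932.
T = exp(−2.3932) = 0.0913.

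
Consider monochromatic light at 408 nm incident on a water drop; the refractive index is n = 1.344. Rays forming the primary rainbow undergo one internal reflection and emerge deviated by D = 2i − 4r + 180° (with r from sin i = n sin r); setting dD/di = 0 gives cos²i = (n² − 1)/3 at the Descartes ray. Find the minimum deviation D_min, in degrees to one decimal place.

cos²i = (1.80634 − 1)/3 = 0.26878; i = arccos(0.51844) = 58.772°.
sin r = sin 58.772°/1.344 = 0.63625; r = 39.512°.
D_min = 2·58.772° − 4·39.512° + 180° = 139.495°.

139.5°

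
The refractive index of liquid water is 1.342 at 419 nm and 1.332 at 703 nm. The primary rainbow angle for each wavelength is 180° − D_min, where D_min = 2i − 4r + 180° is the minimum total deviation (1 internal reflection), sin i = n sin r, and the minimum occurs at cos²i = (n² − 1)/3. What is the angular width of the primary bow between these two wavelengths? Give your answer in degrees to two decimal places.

1.44°

At 419 nm (n = 1.342): cos²i = 0.26699 → i = 58.888°, r = 39.641°, D_min = 139.213°, rainbow angle = 40.787°.
At 703 nm (n = 1.332): cos²i = 0.25807 → i = 59.469°, r = 40.290°, D_min = 137.776°, rainbow angle = 42.224°.
Angular width = |40.787° − 42.224°| = 1.437°.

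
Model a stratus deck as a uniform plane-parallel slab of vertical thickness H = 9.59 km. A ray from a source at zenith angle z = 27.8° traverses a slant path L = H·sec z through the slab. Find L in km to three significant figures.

10.8 km

sec z = 1/cos 27.8° = 1.1305.
L = 9.59 × 1.1305 = 10.841 km.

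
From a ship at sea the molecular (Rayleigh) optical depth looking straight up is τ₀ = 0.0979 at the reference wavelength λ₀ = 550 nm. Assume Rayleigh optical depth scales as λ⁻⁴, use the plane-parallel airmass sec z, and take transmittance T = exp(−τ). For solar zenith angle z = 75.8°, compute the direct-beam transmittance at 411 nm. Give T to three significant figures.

0.278

sec 75.8° = 4.0765.
τ = 0.0979 × (550/411)⁴ × 4.0765 = 0.0979 × 3.2069 × 4.0765 = 1.2798.
T = exp(−1.2798) = 0.2781.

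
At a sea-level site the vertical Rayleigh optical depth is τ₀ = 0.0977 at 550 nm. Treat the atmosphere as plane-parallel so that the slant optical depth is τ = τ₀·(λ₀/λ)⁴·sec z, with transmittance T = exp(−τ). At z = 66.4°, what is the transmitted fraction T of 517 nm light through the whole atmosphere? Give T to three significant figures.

sec 66.4° = 2.4978.
τ = 0.0977 × (550/517)⁴ × 2.4978 = 0.0977 × 1.2808 × 2.4978 = 0.3126.
T = exp(−0.3126) = 0.7316.

0.732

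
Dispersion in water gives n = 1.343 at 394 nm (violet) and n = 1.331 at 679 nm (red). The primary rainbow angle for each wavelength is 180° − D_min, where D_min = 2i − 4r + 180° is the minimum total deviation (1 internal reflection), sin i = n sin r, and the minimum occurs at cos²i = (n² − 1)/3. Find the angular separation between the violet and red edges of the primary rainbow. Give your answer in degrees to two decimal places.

At 394 nm (n = 1.343): cos²i = 0.26788 → i = 58.830°, r = 39.577°, D_min = 139.354°, rainbow angle = 40.646°.
At 679 nm (n = 1.331): cos²i = 0.25719 → i = 59.527°, r = 40.356°, D_min = 137.630°, rainbow angle = 42.370°.
Angular width = |40.646° − 42.370°| = 1.724°.

1.72°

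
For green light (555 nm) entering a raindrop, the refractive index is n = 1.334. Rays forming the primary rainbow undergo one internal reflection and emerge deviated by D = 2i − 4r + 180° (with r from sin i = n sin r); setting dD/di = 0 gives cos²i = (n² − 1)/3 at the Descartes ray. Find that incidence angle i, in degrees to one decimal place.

cos²i = (1.334² − 1)/3 = (1.77956 − 1)/3 = 0.25985.
cos i = 0.50976, so i = 59.352°.

59.4°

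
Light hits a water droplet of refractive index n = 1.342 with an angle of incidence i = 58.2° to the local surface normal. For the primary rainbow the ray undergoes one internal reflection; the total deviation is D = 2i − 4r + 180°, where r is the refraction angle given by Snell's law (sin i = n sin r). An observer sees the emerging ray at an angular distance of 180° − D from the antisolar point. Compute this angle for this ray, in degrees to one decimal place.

sin r = sin 58.2° / 1.342 = 0.8499/1.342 = 0.6333; r = 39.29°.
D = 2·58.2° − 4·39.29° + 180° = 116.40° − 157.18° + 180° = 139.22°.
Angle from antisolar point = 180° − D = 40.78°.

40.8°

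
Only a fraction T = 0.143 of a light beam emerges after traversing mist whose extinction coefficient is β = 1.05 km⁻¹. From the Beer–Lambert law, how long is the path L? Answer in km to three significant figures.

Beer–Lambert: T = exp(−βL) ⇒ L = −ln(T)/β = −ln(0.143)/1.05 = 1.9449/1.05 = 1.852 km.

1.85 km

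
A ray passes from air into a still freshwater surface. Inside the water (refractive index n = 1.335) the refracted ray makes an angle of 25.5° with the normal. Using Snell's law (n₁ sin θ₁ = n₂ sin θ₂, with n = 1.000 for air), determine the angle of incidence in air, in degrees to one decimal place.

35.1°

Snell: sin θ_i = n · sin θ_r = 1.335 × sin 25.5° = 1.335 × 0.4305 = 0.5747.
θ_i = arcsin(0.5747) = 35.08°.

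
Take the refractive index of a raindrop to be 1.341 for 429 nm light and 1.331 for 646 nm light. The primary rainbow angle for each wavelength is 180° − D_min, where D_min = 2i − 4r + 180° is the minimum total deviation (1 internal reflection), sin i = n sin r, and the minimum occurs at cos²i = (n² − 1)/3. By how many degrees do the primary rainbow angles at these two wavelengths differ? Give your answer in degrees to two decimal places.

1.44°

At 429 nm (n = 1.341): cos²i = 0.26609 → i = 58.946°, r = 39.705°, D_min = 139.071°, rainbow angle = 40.929°.
At 646 nm (n = 1.331): cos²i = 0.25719 → i = 59.527°, r = 40.356°, D_min = 137.630°, rainbow angle = 42.370°.
Angular width = |40.929° − 42.370°| = 1.441°.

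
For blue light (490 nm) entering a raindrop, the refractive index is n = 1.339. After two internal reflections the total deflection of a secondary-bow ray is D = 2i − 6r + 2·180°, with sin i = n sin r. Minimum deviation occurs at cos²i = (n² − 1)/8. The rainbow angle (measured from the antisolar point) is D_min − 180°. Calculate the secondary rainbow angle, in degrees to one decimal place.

cos²i = (1.79292 − 1)/8 = 0.09912; i = arccos(0.31483) = 71.650°.
sin r = sin 71.650°/1.339 = 0.70885; r = 45.141°.
D_min = 2·71.650° − 6·45.141° + 360° = 232.451°.
Rainbow angle = D_min − 180° = 52.451°.

52.5°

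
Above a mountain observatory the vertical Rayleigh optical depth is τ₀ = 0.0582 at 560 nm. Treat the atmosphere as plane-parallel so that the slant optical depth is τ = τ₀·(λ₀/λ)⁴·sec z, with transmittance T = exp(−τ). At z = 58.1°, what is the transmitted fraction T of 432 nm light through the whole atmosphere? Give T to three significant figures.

sec 58.1° = 1.8924.
τ = 0.0582 × (560/432)⁴ × 1.8924 = 0.0582 × 2.8237 × 1.8924 = 0.3110.
T = exp(−0.3110) = 0.7327.

0.733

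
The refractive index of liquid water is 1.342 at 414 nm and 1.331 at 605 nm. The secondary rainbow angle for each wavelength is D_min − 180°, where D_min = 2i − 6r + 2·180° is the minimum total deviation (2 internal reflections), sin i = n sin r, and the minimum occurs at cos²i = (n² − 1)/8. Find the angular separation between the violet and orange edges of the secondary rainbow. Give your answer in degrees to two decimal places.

2.86°

At 414 nm (n = 1.342): cos²i = 0.10012 → i = 71.554°, r = 44.981°, D_min = 233.222°, rainbow angle = 53.222°.
At 605 nm (n = 1.331): cos²i = 0.09645 → i = 71.907°, r = 45.575°, D_min = 230.365°, rainbow angle = 50.365°.
Angular width = |53.222° − 50.365°| = 2.857°.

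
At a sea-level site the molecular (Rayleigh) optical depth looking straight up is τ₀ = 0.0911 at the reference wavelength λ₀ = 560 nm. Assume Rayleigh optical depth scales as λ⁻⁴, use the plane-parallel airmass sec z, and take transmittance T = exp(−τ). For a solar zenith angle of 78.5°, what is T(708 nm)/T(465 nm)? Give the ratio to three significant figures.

2.19

Airmass: sec 78.5° = 5.0159.
τ(708 nm) = 0.0911 × (560/708)⁴ × 5.0159 = 0.0911 × 0.3914 × 5.0159 = 0.1788.
τ(465 nm) = 0.0911 × (560/465)⁴ × 5.0159 = 0.0911 × 2.1035 × 5.0159 = 0.9612.
T(708)/T(465) = exp(τ_B − τ_A) = exp(0.7823) = 2.1866.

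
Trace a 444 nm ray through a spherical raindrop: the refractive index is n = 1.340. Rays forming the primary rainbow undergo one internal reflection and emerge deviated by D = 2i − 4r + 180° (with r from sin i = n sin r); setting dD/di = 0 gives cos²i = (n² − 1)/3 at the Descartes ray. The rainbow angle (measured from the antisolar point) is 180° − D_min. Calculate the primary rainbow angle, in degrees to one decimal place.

41.1°

cos²i = (1.79560 − 1)/3 = 0.26520; i = arccos(0.51498) = 59.004°.
sin r = sin 59.004°/1.340 = 0.63971; r = 39.770°.
D_min = 2·59.004° − 4·39.770° + 180° = 138.929°.
Rainbow angle = 180° − D_min = 41.071°.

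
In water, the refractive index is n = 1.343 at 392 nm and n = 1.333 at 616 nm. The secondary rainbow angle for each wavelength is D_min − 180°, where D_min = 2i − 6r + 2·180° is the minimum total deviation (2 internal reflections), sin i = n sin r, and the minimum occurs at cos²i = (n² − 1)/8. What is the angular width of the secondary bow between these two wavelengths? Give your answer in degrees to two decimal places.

At 392 nm (n = 1.343): cos²i = 0.10046 → i = 71.522°, r = 44.928°, D_min = 233.478°, rainbow angle = 53.478°.
At 616 nm (n = 1.333): cos²i = 0.09711 → i = 71.843°, r = 45.466°, D_min = 230.891°, rainbow angle = 50.891°.
Angular width = |53.478° − 50.891°| = 2.587°.

2.59°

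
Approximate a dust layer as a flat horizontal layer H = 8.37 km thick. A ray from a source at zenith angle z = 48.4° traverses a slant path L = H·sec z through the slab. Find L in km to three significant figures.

sec z = 1/cos 48.4° = 1.5062.
L = 8.37 × 1.5062 = 12.607 km.

12.6 km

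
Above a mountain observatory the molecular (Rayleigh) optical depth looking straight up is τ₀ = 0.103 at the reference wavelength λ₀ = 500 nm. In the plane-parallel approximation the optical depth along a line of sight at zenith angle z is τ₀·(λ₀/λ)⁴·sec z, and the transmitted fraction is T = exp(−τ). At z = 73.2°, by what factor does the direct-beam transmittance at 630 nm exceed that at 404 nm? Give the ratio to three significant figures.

2.00

Airmass: sec 73.2° = 3.4598.
τ(630 nm) = 0.103 × (500/630)⁴ × 3.4598 = 0.103 × 0.3968 × 3.4598 = 0.1414.
τ(404 nm) = 0.103 × (500/404)⁴ × 3.4598 = 0.103 × 2.3461 × 3.4598 = 0.8361.
T(630)/T(404) = exp(τ_B − τ_A) = exp(0.6947) = 2.0031.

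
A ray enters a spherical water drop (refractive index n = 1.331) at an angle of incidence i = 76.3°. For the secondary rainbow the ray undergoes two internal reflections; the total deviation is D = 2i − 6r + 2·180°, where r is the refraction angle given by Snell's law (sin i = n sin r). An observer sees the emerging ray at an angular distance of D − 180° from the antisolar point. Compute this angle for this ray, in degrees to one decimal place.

sin r = sin 76.3° / 1.331 = 0.9715/1.331 = 0.7299; r = 46.88°.
D = 2·76.3° − 6·46.88° + 2·180° = 152.60° − 281.29° + 360° = 231.31°.
Angle from antisolar point = D − 180° = 51.31°.

51.3°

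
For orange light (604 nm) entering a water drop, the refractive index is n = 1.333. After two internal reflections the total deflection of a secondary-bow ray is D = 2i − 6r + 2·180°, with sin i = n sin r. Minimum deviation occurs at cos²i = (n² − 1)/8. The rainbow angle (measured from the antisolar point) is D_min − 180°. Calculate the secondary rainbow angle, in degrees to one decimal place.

50.9°

cos²i = (1.77689 − 1)/8 = 0.09711; i = arccos(0.31163) = 71.843°.
sin r = sin 71.843°/1.333 = 0.71283; r = 45.466°.
D_min = 2·71.843° − 6·45.466° + 360° = 230.891°.
Rainbow angle = D_min − 180° = 50.891°.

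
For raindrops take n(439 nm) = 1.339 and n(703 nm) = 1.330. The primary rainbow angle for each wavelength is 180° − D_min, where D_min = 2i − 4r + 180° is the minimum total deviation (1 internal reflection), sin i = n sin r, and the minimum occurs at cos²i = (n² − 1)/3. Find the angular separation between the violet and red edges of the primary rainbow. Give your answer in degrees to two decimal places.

1.30°

At 439 nm (n = 1.339): cos²i = 0.26431 → i = 59.062°, r = 39.834°, D_min = 138.786°, rainbow angle = 41.214°.
At 703 nm (n = 1.330): cos²i = 0.25630 → i = 59.585°, r = 40.422°, D_min = 137.484°, rainbow angle = 42.516°.
Angular width = |41.214° − 42.516°| = 1.303°.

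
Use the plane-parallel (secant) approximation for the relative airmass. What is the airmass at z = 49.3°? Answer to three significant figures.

1.53

X = sec z = 1/cos 49.3° = 1/0.6521 = 1.5335.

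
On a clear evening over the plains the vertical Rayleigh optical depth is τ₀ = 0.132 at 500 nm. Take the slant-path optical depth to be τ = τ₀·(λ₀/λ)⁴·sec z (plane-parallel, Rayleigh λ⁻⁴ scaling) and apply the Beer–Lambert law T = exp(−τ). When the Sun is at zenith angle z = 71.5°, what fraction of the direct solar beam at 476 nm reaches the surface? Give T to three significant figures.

sec 71.5° = 3.1515.
τ = 0.132 × (500/476)⁴ × 3.1515 = 0.132 × 1.2175 × 3.1515 = 0.5065.
T = exp(−0.5065) = 0.6026.

0.603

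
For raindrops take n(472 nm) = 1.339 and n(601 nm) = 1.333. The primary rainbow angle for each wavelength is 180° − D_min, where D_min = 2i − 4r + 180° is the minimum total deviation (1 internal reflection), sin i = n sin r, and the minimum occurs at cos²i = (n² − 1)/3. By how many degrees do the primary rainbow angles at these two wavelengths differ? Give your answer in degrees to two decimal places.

0.86°

At 472 nm (n = 1.339): cos²i = 0.26431 → i = 59.062°, r = 39.834°, D_min = 138.786°, rainbow angle = 41.214°.
At 601 nm (n = 1.333): cos²i = 0.25896 → i = 59.410°, r = 40.225°, D_min = 137.922°, rainbow angle = 42.078°.
Angular width = |41.214° − 42.078°| = 0.865°.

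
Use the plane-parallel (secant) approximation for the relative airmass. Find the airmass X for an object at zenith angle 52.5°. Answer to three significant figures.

1.64

X = sec z = 1/cos 52.5° = 1/0.6088 = 1.6427.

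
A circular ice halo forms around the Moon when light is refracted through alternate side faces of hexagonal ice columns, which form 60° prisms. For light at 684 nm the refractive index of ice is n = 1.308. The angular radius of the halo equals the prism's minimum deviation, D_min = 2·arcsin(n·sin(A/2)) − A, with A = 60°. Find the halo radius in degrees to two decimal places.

21.69°

n·sin(A/2) = 1.308 × sin 30° = 1.308 × 0.5000 = 0.6540.
D_min = 2·arcsin(0.6540) − 60° = 2 × 40.844° − 60° = 21.688°.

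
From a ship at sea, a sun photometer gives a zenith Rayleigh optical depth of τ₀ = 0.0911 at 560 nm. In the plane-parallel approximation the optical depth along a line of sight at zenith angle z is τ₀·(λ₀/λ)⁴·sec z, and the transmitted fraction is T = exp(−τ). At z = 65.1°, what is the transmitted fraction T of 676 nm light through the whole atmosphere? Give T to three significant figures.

sec 65.1° = 2.3751.
τ = 0.0911 × (560/676)⁴ × 2.3751 = 0.0911 × 0.4709 × 2.3751 = 0.1019.
T = exp(−0.1019) = 0.9031.

0.903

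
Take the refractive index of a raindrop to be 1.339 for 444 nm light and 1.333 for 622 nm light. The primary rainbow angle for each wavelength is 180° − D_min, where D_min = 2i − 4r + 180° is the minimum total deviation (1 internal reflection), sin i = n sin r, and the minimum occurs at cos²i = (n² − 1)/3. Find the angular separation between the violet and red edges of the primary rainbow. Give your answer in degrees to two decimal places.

At 444 nm (n = 1.339): cos²i = 0.26431 → i = 59.062°, r = 39.834°, D_min = 138.786°, rainbow angle = 41.214°.
At 622 nm (n = 1.333): cos²i = 0.25896 → i = 59.410°, r = 40.225°, D_min = 137.922°, rainbow angle = 42.078°.
Angular width = |41.214° − 42.078°| = 0.865°.

0.86°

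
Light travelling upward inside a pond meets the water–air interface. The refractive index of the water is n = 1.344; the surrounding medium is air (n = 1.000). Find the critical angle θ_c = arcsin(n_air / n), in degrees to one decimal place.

48.1°

sin θ_c = n_air / n = 1.000 / 1.344 = 0.7440.
θ_c = arcsin(0.7440) = 48.08°.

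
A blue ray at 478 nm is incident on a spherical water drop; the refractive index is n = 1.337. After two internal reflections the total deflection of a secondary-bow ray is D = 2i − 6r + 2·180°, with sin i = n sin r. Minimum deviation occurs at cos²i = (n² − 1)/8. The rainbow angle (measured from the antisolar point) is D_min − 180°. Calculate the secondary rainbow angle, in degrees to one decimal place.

51.9°

cos²i = (1.78757 − 1)/8 = 0.09845; i = arccos(0.31376) = 71.714°.
sin r = sin 71.714°/1.337 = 0.71017; r = 45.249°.
D_min = 2·71.714° − 6·45.249° + 360° = 231.934°.
Rainbow angle = D_min − 180° = 51.934°.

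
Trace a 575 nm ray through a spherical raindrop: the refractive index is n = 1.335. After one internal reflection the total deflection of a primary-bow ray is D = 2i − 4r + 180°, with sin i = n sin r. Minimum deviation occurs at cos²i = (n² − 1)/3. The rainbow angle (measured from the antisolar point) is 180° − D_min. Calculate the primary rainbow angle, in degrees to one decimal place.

41.8°

cos²i = (1.78222 − 1)/3 = 0.26074; i = arccos(0.51063) = 59.294°.
sin r = sin 59.294°/1.335 = 0.64405; r = 40.094°.
D_min = 2·59.294° − 4·40.094° + 180° = 138.212°.
Rainbow angle = 180° − D_min = 41.788°.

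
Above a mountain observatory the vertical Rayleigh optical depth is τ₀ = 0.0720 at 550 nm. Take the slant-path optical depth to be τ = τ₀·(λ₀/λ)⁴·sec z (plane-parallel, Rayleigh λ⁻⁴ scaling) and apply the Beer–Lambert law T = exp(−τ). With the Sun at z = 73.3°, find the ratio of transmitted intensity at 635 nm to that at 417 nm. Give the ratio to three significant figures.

Airmass: sec 73.3° = 3.4799.
τ(635 nm) = 0.0720 × (550/635)⁴ × 3.4799 = 0.0720 × 0.5628 × 3.4799 = 0.1410.
τ(417 nm) = 0.0720 × (550/417)⁴ × 3.4799 = 0.0720 × 3.0263 × 3.4799 = 0.7582.
T(635)/T(417) = exp(τ_B − τ_A) = exp(0.6172) = 1.8538.

1.85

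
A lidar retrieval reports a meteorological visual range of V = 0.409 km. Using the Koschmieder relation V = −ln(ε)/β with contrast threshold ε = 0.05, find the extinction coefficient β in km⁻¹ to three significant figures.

β = −ln(0.05) / V = 2.996 / 0.409 = 7.3245 km⁻¹.

7.32 km⁻¹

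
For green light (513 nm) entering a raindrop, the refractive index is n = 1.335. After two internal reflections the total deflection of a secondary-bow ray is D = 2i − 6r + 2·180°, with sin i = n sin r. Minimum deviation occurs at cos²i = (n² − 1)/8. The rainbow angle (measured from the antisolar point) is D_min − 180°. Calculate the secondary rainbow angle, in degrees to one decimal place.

51.4°

cos²i = (1.78222 − 1)/8 = 0.09778; i = arccos(0.31269) = 71.778°.
sin r = sin 71.778°/1.335 = 0.71150; r = 45.357°.
D_min = 2·71.778° − 6·45.357° + 360° = 231.414°.
Rainbow angle = D_min − 180° = 51.414°.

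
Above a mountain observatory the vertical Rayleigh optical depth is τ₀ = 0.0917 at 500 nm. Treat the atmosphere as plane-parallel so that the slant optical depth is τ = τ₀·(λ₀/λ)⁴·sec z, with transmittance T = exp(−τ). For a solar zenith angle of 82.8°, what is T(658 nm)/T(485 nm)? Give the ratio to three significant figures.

1.79

Airmass: sec 82.8° = 7.9787.
τ(658 nm) = 0.0917 × (500/658)⁴ × 7.9787 = 0.0917 × 0.3334 × 7.9787 = 0.2439.
τ(485 nm) = 0.0917 × (500/485)⁴ × 7.9787 = 0.0917 × 1.1296 × 7.9787 = 0.8264.
T(658)/T(485) = exp(τ_B − τ_A) = exp(0.5825) = 1.7905.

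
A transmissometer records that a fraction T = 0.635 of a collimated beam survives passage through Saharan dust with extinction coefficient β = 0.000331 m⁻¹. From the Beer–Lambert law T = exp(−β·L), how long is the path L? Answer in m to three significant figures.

Beer–Lambert: T = exp(−βL) ⇒ L = −ln(T)/β = −ln(0.635)/0.000331 = 0.4541/0.000331 = 1372 m.

1370 m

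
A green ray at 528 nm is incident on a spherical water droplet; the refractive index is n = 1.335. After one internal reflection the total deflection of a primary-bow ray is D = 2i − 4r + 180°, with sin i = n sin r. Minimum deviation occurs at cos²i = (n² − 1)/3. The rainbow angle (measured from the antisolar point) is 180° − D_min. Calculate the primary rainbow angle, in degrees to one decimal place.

cos²i = (1.78222 − 1)/3 = 0.26074; i = arccos(0.51063) = 59.294°.
sin r = sin 59.294°/1.335 = 0.64405; r = 40.094°.
D_min = 2·59.294° − 4·40.094° + 180° = 138.212°.
Rainbow angle = 180° − D_min = 41.788°.

41.8°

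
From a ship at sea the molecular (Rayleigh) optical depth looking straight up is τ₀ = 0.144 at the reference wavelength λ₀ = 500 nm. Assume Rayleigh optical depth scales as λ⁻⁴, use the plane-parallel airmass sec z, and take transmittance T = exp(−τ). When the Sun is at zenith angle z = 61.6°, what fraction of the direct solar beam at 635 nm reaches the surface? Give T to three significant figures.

0.890

sec 61.6° = 2.1025.
τ = 0.144 × (500/635)⁴ × 2.1025 = 0.144 × 0.3844 × 2.1025 = 0.1164.
T = exp(−0.1164) = 0.8901.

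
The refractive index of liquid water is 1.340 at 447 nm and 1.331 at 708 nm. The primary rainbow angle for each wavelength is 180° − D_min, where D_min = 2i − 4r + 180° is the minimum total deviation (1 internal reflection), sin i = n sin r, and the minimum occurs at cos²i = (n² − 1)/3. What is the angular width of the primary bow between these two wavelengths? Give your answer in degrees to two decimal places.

1.30°

At 447 nm (n = 1.340): cos²i = 0.26520 → i = 59.004°, r = 39.770°, D_min = 138.929°, rainbow angle = 41.071°.
At 708 nm (n = 1.331): cos²i = 0.25719 → i = 59.527°, r = 40.356°, D_min = 137.630°, rainbow angle = 42.370°.
Angular width = |41.071° − 42.370°| = 1.299°.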